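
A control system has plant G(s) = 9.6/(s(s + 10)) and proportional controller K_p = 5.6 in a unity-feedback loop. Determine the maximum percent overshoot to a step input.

From 1 + K_pG(s) = 0: s² + 10s + 53.76 = 0 ⇒ ω_n = 7.332, ζ = 0.6819.
%OS = 100·exp(−πζ/√(1−ζ²)) = 100·exp(−π·0.6819/√0.535) = 5.34%.

5.34%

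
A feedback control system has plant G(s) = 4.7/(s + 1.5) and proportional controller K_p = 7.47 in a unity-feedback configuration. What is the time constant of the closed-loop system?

Closed-loop transfer function: T(s) = K_p·G(s)/(1 + K_p·G(s)) = 35.11/(s + 1.5 + 35.11) = 35.11/(s + 36.61).
Time constant τ = 1/36.61 = 0.0273 s.

τ = 0.0273 s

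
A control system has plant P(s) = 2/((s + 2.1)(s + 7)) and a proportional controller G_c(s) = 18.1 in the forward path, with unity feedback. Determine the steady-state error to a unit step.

The loop is type 0. Static position error constant K_pos = G_c(0)·P(0) = 18.1·0.1361 = 2.463.
Steady-state error to a unit step: e_ss = 1/(1+K_pos) = 1/3.463 = 0.289.

0.289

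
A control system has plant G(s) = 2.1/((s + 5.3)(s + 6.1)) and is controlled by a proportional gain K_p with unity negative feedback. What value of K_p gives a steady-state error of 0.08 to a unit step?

Steady-state error for a unit step on this type-0 loop is 1/(1 + K_p·G(0)).
G(0) = 0.06496. Require 1/(1 + K_p·0.06496) = 0.08, so 1 + 0.06496·K_p = 12.5.
K_p = (12.5 − 1)/0.06496 = 177.

K_p = 177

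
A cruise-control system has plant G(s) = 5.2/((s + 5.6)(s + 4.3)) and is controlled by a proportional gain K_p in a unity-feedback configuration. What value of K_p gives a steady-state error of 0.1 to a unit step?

K_p = 41.7

For a type-0 loop with proportional control, e_ss = 1/(1 + K_p·G(0)).
G(0) = 0.2159. Require 1/(1 + K_p·0.2159) = 0.1, so 1 + 0.2159·K_p = 10.
K_p = (10 − 1)/0.2159 = 41.7.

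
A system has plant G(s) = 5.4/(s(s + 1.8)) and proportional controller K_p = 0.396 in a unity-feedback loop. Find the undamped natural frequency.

ω_n = 1.46 rad/s

The closed-loop denominator is s(s+1.8) + 0.396·5.4 = s² + 1.8s + 2.138.
Matching s² + 2ζω_n s + ω_n²: ω_n = √2.138 = 1.462 rad/s and 2ζω_n = 1.8, so ζ = 1.8/(2·1.462) = 0.615.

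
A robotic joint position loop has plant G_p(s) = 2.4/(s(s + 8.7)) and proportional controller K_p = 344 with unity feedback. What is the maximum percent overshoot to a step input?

From 1 + K_pG_p(s) = 0: s² + 8.7s + 825.6 = 0 ⇒ ω_n = 28.73, ζ = 0.1514.
%OS = 100·exp(−πζ/√(1−ζ²)) = 100·exp(−π·0.1514/√0.9771) = 61.8%.

61.8%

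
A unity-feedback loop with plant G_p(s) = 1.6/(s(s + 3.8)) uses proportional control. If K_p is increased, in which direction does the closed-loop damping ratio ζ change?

decrease

ζ = 3.8/(2√(1.6K_p)); increasing K_p raises the denominator, so ζ falls.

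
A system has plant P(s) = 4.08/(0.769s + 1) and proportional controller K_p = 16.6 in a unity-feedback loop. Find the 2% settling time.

Closed loop: T(s) = K_p·P/(1+K_p·P) = 67.73/(0.769s + 1 + 67.73), with pole at s = −(1 + 67.73)/0.769 = −89.37.
τ = 1/89.37 = 0.01119 s, so 2% settling time ≈ 4τ = 0.0448 s.

T_s ≈ 0.0448 s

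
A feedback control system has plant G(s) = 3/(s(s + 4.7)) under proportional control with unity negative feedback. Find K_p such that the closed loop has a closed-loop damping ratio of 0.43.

K_p = 9.96

Closed-loop characteristic equation: s² + 4.7s + K_p·3 = 0.
So ω_n = √(3K_p) and 2ζω_n = 4.7, giving ζ = 4.7/(2√(3K_p)).
Setting ζ = 0.43: √(3K_p) = 4.7/(2·0.43) = 5.465, so K_p = 29.87/3 = 9.96.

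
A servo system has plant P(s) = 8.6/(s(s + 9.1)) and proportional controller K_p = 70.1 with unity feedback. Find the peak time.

The closed-loop denominator s² + 9.1s + 602.9 gives ω_n = √602.9 = 24.55 and ζ = 9.1/(2ω_n) = 0.1853.
Damped frequency ω_d = ω_n√(1−ζ²) = 24.13 rad/s, so peak time T_p = π/ω_d = 0.13 s.

T_p = 0.13 s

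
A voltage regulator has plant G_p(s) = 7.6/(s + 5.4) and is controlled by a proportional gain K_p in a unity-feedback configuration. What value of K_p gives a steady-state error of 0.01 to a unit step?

For a type-0 loop with proportional control, e_ss = 1/(1 + K_p·G_p(0)).
G_p(0) = 1.407. Require 1/(1 + K_p·1.407) = 0.01, so 1 + 1.407·K_p = 100.
K_p = (100 − 1)/1.407 = 70.3.

K_p = 70.3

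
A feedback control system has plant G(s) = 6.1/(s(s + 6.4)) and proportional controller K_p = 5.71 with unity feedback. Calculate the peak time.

T_p = 0.634 s

The closed-loop denominator s² + 6.4s + 34.83 gives ω_n = √34.83 = 5.902 and ζ = 6.4/(2ω_n) = 0.5422.
Damped frequency ω_d = ω_n√(1−ζ²) = 4.959 rad/s, so peak time T_p = π/ω_d = 0.634 s.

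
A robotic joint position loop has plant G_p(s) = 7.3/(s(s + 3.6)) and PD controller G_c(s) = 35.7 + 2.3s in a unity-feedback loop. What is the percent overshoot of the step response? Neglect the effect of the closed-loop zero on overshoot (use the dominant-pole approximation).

Forward path: (35.7 + 2.3s)·7.3/(s(s+3.6)). The closed-loop characteristic equation is s² + (3.6 + 7.3·2.3)s + 7.3·35.7 = 0.
That is s² + 20.39s + 260.6 = 0, so ω_n = 16.14 rad/s and ζ = 20.39/(2·16.14) = 0.6315.
%OS = 100·exp(−πζ/√(1−ζ²)) = 7.74%.

7.74%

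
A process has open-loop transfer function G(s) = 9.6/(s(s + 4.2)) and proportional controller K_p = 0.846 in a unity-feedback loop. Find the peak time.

T_p = 1.63 s

From 1 + K_pG(s) = 0: s² + 4.2s + 8.122 = 0 ⇒ ω_n = 2.85, ζ = 0.7369.
Damped frequency ω_d = ω_n√(1−ζ²) = 1.927 rad/s, so peak time T_p = π/ω_d = 1.63 s.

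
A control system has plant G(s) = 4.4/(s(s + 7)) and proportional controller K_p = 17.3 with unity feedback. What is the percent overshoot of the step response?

25.3%

The closed-loop denominator s² + 7s + 76.12 gives ω_n = √76.12 = 8.725 and ζ = 7/(2ω_n) = 0.4012.
%OS = 100·exp(−πζ/√(1−ζ²)) = 100·exp(−π·0.4012/√0.8391) = 25.3%.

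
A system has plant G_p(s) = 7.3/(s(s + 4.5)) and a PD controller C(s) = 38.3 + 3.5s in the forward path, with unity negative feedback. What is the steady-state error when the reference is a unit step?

0

The open loop C(s)G_p(s) has a pole at the origin (type 1), so the static position error constant is infinite and e_ss = 1/(1+∞) = 0.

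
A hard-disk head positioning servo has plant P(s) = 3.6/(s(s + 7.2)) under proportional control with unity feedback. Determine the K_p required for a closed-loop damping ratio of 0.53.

Closed-loop characteristic equation: s² + 7.2s + K_p·3.6 = 0.
So ω_n = √(3.6K_p) and 2ζω_n = 7.2, giving ζ = 7.2/(2√(3.6K_p)).
Setting ζ = 0.53: √(3.6K_p) = 7.2/(2·0.53) = 6.792, so K_p = 46.14/3.6 = 12.8.

K_p = 12.8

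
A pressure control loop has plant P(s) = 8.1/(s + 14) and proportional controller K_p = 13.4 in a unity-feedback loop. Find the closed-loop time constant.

τ = 0.00816 s

Closed-loop transfer function: T(s) = K_p·P(s)/(1 + K_p·P(s)) = 108.5/(s + 14 + 108.5) = 108.5/(s + 122.5).
Time constant τ = 1/122.5 = 0.00816 s.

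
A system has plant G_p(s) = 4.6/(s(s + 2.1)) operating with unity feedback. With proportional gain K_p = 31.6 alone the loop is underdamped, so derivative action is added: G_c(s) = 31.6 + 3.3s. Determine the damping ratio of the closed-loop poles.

Forward path: (31.6 + 3.3s)·4.6/(s(s+2.1)). The closed-loop characteristic equation is s² + (2.1 + 4.6·3.3)s + 4.6·31.6 = 0.
That is s² + 17.28s + 145.4 = 0, so ω_n = 12.06 rad/s and ζ = 17.28/(2·12.06) = 0.7166.

ζ = 0.717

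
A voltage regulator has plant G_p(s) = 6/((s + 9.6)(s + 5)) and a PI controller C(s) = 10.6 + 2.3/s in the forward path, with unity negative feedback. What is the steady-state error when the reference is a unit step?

The open loop C(s)G_p(s) has a pole at the origin (type 1), so the static position error constant is infinite and e_ss = 1/(1+∞) = 0.

0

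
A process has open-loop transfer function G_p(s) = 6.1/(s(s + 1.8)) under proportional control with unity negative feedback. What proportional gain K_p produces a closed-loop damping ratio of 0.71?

Closed-loop characteristic equation: s² + 1.8s + K_p·6.1 = 0.
So ω_n = √(6.1K_p) and 2ζω_n = 1.8, giving ζ = 1.8/(2√(6.1K_p)).
Setting ζ = 0.71: √(6.1K_p) = 1.8/(2·0.71) = 1.268, so K_p = 1.607/6.1 = 0.263.

K_p = 0.263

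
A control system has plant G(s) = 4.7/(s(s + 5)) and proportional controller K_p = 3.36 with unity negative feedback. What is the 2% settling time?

From 1 + K_pG(s) = 0: s² + 5s + 15.79 = 0 ⇒ ω_n = 3.974, ζ = 0.6291.
2% settling time T_s ≈ 4/(ζω_n) = 4/2.5 = 1.6 s.

T_s ≈ 1.6 s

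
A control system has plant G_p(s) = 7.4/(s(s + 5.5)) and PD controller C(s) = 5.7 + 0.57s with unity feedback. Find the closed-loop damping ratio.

Forward path: (5.7 + 0.57s)·7.4/(s(s+5.5)). The closed-loop characteristic equation is s² + (5.5 + 7.4·0.57)s + 7.4·5.7 = 0.
That is s² + 9.718s + 42.18 = 0, so ω_n = 6.495 rad/s and ζ = 9.718/(2·6.495) = 0.7482.

ζ = 0.748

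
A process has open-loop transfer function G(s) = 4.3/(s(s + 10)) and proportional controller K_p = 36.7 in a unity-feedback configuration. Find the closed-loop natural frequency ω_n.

ω_n = 12.6 rad/s

1 + K_p·G(s) = 0 gives s² + 10s + 157.8 = 0.
So ω_n² = 157.8 ⇒ ω_n = 12.56 rad/s, and ζ = 10/(2ω_n) = 0.398.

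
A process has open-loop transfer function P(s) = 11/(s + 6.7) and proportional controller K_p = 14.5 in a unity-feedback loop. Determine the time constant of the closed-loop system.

Closed-loop transfer function: T(s) = K_p·P(s)/(1 + K_p·P(s)) = 159.5/(s + 6.7 + 159.5) = 159.5/(s + 166.2).
Time constant τ = 1/166.2 = 0.00602 s.

τ = 0.00602 s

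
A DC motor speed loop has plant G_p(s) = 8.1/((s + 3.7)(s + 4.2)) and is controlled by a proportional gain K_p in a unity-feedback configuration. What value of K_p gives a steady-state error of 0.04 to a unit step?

K_p = 46

For a type-0 loop with proportional control, e_ss = 1/(1 + K_p·G_p(0)).
G_p(0) = 0.5212. Require 1/(1 + K_p·0.5212) = 0.04, so 1 + 0.5212·K_p = 25.
K_p = (25 − 1)/0.5212 = 46.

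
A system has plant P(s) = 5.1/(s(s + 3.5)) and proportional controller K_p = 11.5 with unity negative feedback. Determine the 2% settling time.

T_s ≈ 2.29 s

The closed-loop denominator s² + 3.5s + 58.65 gives ω_n = √58.65 = 7.658 and ζ = 3.5/(2ω_n) = 0.2285.
2% settling time T_s ≈ 4/(ζω_n) = 4/1.75 = 2.29 s.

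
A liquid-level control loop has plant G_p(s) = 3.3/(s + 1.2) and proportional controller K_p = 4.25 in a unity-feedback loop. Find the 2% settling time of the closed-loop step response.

Closed-loop transfer function: T(s) = K_p·G_p(s)/(1 + K_p·G_p(s)) = 14.02/(s + 1.2 + 14.02) = 14.02/(s + 15.22).
Time constant τ = 1/15.22 = 0.06568 s, so the 2% settling time is about 4τ = 0.263 s.

T_s ≈ 0.263 s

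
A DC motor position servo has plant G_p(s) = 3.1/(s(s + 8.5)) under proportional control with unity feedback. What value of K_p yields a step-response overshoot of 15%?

From %OS = 100·exp(−πζ/√(1−ζ²)) = 15%, ζ = −ln(0.15)/√(π²+ln²(0.15)) = 0.5169.
Characteristic equation s² + 8.5s + 3.1K_p = 0 gives ζ = 8.5/(2√(3.1K_p)).
Setting ζ = 0.5169: √(3.1K_p) = 8.5/(2·0.5169) = 8.222, so K_p = 67.59/3.1 = 21.8.

K_p = 21.8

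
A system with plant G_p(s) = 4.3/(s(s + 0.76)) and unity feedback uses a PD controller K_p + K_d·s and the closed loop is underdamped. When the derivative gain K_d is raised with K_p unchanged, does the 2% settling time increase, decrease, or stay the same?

decrease

Characteristic equation s² + (0.76 + 4.3K_d)s + 4.3K_p = 0: raising K_d increases ζω_n = (0.76+4.3K_d)/2 while the loop stays underdamped, so T_s ≈ 4/(ζω_n) decreases.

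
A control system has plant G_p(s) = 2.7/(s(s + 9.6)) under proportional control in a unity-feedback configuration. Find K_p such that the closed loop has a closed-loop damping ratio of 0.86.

Closed-loop characteristic equation: s² + 9.6s + K_p·2.7 = 0.
So ω_n = √(2.7K_p) and 2ζω_n = 9.6, giving ζ = 9.6/(2√(2.7K_p)).
Setting ζ = 0.86: √(2.7K_p) = 9.6/(2·0.86) = 5.581, so K_p = 31.15/2.7 = 11.5.

K_p = 11.5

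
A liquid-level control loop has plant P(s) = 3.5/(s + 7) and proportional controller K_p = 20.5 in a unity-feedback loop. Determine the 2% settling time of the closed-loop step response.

Closed-loop transfer function: T(s) = K_p·P(s)/(1 + K_p·P(s)) = 71.75/(s + 7 + 71.75) = 71.75/(s + 78.75).
Time constant τ = 1/78.75 = 0.0127 s, so the 2% settling time is about 4τ = 0.0508 s.

T_s ≈ 0.0508 s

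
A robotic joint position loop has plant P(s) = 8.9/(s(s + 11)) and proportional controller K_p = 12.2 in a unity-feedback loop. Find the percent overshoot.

14.2%

From 1 + K_pP(s) = 0: s² + 11s + 108.6 = 0 ⇒ ω_n = 10.42, ζ = 0.5278.
%OS = 100·exp(−πζ/√(1−ζ²)) = 100·exp(−π·0.5278/√0.7214) = 14.2%.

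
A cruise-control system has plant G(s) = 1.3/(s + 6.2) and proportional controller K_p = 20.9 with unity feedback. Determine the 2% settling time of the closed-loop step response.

Closed-loop transfer function: T(s) = K_p·G(s)/(1 + K_p·G(s)) = 27.17/(s + 6.2 + 27.17) = 27.17/(s + 33.37).
Time constant τ = 1/33.37 = 0.02997 s, so the 2% settling time is about 4τ = 0.12 s.

T_s ≈ 0.12 s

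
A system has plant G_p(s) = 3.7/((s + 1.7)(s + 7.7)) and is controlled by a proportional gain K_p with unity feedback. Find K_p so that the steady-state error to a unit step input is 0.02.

Steady-state error for a unit step on this type-0 loop is 1/(1 + K_p·G_p(0)).
G_p(0) = 0.2827. Require 1/(1 + K_p·0.2827) = 0.02, so 1 + 0.2827·K_p = 50.
K_p = (50 − 1)/0.2827 = 173.

K_p = 173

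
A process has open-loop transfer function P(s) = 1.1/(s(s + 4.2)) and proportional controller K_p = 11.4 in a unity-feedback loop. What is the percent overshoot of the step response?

Closed-loop characteristic equation: s² + 4.2s + 12.54 = 0, so ω_n = 3.541 rad/s and ζ = 4.2/(2·3.541) = 0.593.
%OS = 100·exp(−πζ/√(1−ζ²)) = 100·exp(−π·0.593/√0.6483) = 9.89%.

9.89%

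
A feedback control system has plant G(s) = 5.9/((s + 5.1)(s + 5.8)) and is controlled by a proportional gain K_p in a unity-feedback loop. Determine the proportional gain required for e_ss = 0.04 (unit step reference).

For a type-0 loop with proportional control, e_ss = 1/(1 + K_p·G(0)).
G(0) = 0.1995. Require 1/(1 + K_p·0.1995) = 0.04, so 1 + 0.1995·K_p = 25.
K_p = (25 − 1)/0.1995 = 120.

K_p = 120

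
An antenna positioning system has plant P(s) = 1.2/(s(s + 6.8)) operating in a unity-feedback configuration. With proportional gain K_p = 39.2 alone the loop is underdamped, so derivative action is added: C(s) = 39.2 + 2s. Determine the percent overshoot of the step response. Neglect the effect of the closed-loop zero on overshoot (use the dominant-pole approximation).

5.84%

Forward path: (39.2 + 2s)·1.2/(s(s+6.8)). The closed-loop characteristic equation is s² + (6.8 + 1.2·2)s + 1.2·39.2 = 0.
That is s² + 9.2s + 47.04 = 0, so ω_n = 6.859 rad/s and ζ = 9.2/(2·6.859) = 0.6707.
%OS = 100·exp(−πζ/√(1−ζ²)) = 5.84%.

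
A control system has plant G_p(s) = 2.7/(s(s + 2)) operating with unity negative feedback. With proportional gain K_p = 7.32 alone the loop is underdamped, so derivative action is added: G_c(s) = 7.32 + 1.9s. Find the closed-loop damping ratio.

ζ = 0.802

Forward path: (7.32 + 1.9s)·2.7/(s(s+2)). The closed-loop characteristic equation is s² + (2 + 2.7·1.9)s + 2.7·7.32 = 0.
That is s² + 7.13s + 19.76 = 0, so ω_n = 4.446 rad/s and ζ = 7.13/(2·4.446) = 0.8019.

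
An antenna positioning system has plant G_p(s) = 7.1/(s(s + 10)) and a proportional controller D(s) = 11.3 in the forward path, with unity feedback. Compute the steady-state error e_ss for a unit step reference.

The open loop D(s)G_p(s) has a pole at the origin (type 1), so the static position error constant is infinite and e_ss = 1/(1+∞) = 0.

0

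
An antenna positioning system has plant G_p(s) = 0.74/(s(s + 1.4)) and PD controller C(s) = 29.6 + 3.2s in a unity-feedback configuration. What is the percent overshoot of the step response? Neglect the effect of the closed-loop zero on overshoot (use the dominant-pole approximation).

Forward path: (29.6 + 3.2s)·0.74/(s(s+1.4)). The closed-loop characteristic equation is s² + (1.4 + 0.74·3.2)s + 0.74·29.6 = 0.
That is s² + 3.768s + 21.9 = 0, so ω_n = 4.68 rad/s and ζ = 3.768/(2·4.68) = 0.4025.
%OS = 100·exp(−πζ/√(1−ζ²)) = 25.1%.

25.1%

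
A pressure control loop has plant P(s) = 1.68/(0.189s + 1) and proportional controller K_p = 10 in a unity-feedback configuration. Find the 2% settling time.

T_s ≈ 0.0425 s

Closed loop: T(s) = K_p·P/(1+K_p·P) = 16.8/(0.189s + 1 + 16.8), with pole at s = −(1 + 16.8)/0.189 = −94.18.
τ = 1/94.18 = 0.01062 s, so 2% settling time ≈ 4τ = 0.0425 s.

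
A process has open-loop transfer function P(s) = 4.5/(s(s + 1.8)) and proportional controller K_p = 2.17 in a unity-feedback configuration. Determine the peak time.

Closed-loop characteristic equation: s² + 1.8s + 9.765 = 0, so ω_n = 3.125 rad/s and ζ = 1.8/(2·3.125) = 0.288.
Damped frequency ω_d = ω_n√(1−ζ²) = 2.992 rad/s, so peak time T_p = π/ω_d = 1.05 s.

T_p = 1.05 s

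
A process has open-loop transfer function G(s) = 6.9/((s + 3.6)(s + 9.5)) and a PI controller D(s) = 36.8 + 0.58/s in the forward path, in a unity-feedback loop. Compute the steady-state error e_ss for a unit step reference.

0

The open loop D(s)G(s) has a pole at the origin (type 1), so the static position error constant is infinite and e_ss = 1/(1+∞) = 0.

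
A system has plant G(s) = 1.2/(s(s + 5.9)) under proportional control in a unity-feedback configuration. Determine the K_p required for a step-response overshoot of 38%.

K_p = 83.7

From %OS = 100·exp(−πζ/√(1−ζ²)) = 38%, ζ = −ln(0.38)/√(π²+ln²(0.38)) = 0.2943.
Characteristic equation s² + 5.9s + 1.2K_p = 0 gives ζ = 5.9/(2√(1.2K_p)).
Setting ζ = 0.2943: √(1.2K_p) = 5.9/(2·0.2943) = 10.02, so K_p = 100.4/1.2 = 83.7.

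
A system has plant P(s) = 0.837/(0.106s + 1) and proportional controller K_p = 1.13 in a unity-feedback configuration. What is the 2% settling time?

T_s ≈ 0.218 s

Closed loop: T(s) = K_p·P/(1+K_p·P) = 0.9458/(0.106s + 1 + 0.9458), with pole at s = −(1 + 0.9458)/0.106 = −18.36.
τ = 1/18.36 = 0.05448 s, so 2% settling time ≈ 4τ = 0.218 s.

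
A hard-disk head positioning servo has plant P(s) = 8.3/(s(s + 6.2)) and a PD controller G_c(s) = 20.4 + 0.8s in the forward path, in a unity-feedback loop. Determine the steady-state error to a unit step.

The open loop G_c(s)P(s) has a pole at the origin (type 1), so the static position error constant is infinite and e_ss = 1/(1+∞) = 0.

0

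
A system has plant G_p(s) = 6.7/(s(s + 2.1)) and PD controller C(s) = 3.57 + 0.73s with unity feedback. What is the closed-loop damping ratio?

ζ = 0.715

Forward path: (3.57 + 0.73s)·6.7/(s(s+2.1)). The closed-loop characteristic equation is s² + (2.1 + 6.7·0.73)s + 6.7·3.57 = 0.
That is s² + 6.991s + 23.92 = 0, so ω_n = 4.891 rad/s and ζ = 6.991/(2·4.891) = 0.7147.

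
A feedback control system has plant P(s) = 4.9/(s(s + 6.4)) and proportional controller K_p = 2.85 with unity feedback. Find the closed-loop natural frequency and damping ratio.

ω_n = 3.74 rad/s, ζ = 0.856

1 + K_p·P(s) = 0 gives s² + 6.4s + 13.97 = 0.
Matching s² + 2ζω_n s + ω_n²: ω_n = √13.97 = 3.737 rad/s and 2ζω_n = 6.4, so ζ = 6.4/(2·3.737) = 0.856.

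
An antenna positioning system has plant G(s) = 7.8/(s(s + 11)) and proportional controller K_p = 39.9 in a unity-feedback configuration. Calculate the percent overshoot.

From 1 + K_pG(s) = 0: s² + 11s + 311.2 = 0 ⇒ ω_n = 17.64, ζ = 0.3118.
%OS = 100·exp(−πζ/√(1−ζ²)) = 100·exp(−π·0.3118/√0.9028) = 35.7%.

35.7%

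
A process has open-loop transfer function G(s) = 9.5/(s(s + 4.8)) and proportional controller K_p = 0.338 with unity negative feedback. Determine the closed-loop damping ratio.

With unity feedback the closed-loop characteristic equation is s² + 4.8s + 0.338·9.5 = s² + 4.8s + 3.211 = 0.
Matching s² + 2ζω_n s + ω_n²: ω_n = √3.211 = 1.792 rad/s and 2ζω_n = 4.8, so ζ = 4.8/(2·1.792) = 1.34.

ζ = 1.34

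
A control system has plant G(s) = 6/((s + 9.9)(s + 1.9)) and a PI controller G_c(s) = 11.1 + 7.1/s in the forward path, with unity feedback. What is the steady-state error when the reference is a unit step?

0

The open loop G_c(s)G(s) has a pole at the origin (type 1), so the static position error constant is infinite and e_ss = 1/(1+∞) = 0.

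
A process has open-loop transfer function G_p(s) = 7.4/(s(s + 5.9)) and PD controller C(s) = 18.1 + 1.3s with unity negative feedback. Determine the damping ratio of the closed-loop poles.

ζ = 0.671

Forward path: (18.1 + 1.3s)·7.4/(s(s+5.9)). The closed-loop characteristic equation is s² + (5.9 + 7.4·1.3)s + 7.4·18.1 = 0.
That is s² + 15.52s + 133.9 = 0, so ω_n = 11.57 rad/s and ζ = 15.52/(2·11.57) = 0.6705.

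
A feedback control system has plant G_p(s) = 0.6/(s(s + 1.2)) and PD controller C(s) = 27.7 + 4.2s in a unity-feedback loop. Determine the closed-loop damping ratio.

Forward path: (27.7 + 4.2s)·0.6/(s(s+1.2)). The closed-loop characteristic equation is s² + (1.2 + 0.6·4.2)s + 0.6·27.7 = 0.
That is s² + 3.72s + 16.62 = 0, so ω_n = 4.077 rad/s and ζ = 3.72/(2·4.077) = 0.4562.

ζ = 0.456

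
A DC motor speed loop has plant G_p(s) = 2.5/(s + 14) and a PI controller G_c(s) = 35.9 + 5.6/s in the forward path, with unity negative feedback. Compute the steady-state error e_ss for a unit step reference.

0

The open loop G_c(s)G_p(s) has a pole at the origin (type 1), so the static position error constant is infinite and e_ss = 1/(1+∞) = 0.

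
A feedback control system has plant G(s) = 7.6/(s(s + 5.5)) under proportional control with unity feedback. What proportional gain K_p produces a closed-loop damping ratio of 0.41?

Closed-loop characteristic equation: s² + 5.5s + K_p·7.6 = 0.
So ω_n = √(7.6K_p) and 2ζω_n = 5.5, giving ζ = 5.5/(2√(7.6K_p)).
Setting ζ = 0.41: √(7.6K_p) = 5.5/(2·0.41) = 6.707, so K_p = 44.99/7.6 = 5.92.

K_p = 5.92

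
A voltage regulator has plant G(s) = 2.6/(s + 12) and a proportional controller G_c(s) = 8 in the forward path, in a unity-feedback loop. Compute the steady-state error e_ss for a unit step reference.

0.366

The loop is type 0. Static position error constant K_pos = G_c(0)·G(0) = 8·0.2167 = 1.733.
Steady-state error to a unit step: e_ss = 1/(1+K_pos) = 1/2.733 = 0.366.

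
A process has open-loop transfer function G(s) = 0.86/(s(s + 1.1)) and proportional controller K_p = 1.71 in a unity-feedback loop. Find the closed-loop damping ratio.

ζ = 0.454

With unity feedback the closed-loop characteristic equation is s² + 1.1s + 1.71·0.86 = s² + 1.1s + 1.471 = 0.
So ω_n² = 1.471 ⇒ ω_n = 1.213 rad/s, and ζ = 1.1/(2ω_n) = 0.454.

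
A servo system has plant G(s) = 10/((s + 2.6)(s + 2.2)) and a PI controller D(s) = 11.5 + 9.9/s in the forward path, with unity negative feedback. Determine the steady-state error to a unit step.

0

The open loop D(s)G(s) has a pole at the origin (type 1), so the static position error constant is infinite and e_ss = 1/(1+∞) = 0.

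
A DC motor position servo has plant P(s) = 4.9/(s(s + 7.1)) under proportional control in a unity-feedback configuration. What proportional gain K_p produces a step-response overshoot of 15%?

From %OS = 100·exp(−πζ/√(1−ζ²)) = 15%, ζ = −ln(0.15)/√(π²+ln²(0.15)) = 0.5169.
Characteristic equation s² + 7.1s + 4.9K_p = 0 gives ζ = 7.1/(2√(4.9K_p)).
Setting ζ = 0.5169: √(4.9K_p) = 7.1/(2·0.5169) = 6.867, so K_p = 47.16/4.9 = 9.62.

K_p = 9.62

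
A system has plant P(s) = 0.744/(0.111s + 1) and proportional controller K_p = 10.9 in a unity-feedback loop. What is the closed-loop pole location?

Closed loop: T(s) = K_p·P/(1+K_p·P) = 8.11/(0.111s + 1 + 8.11), with pole at s = −(1 + 8.11)/0.111 = −82.07.

s = -82.07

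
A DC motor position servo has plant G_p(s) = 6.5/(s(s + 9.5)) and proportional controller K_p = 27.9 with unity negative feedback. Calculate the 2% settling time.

Closed-loop characteristic equation: s² + 9.5s + 181.3 = 0, so ω_n = 13.47 rad/s and ζ = 9.5/(2·13.47) = 0.3527.
2% settling time T_s ≈ 4/(ζω_n) = 4/4.75 = 0.842 s.

T_s ≈ 0.842 s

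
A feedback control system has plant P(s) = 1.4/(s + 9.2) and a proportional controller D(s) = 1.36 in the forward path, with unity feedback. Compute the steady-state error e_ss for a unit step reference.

0.829

The loop is type 0. Static position error constant K_pos = D(0)·P(0) = 1.36·0.1522 = 0.207.
Steady-state error to a unit step: e_ss = 1/(1+K_pos) = 1/1.207 = 0.829.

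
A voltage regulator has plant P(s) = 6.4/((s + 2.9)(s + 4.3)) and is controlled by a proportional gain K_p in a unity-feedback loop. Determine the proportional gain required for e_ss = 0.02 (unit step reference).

K_p = 95.5

For a type-0 loop with proportional control, e_ss = 1/(1 + K_p·P(0)).
P(0) = 0.5132. Require 1/(1 + K_p·0.5132) = 0.02, so 1 + 0.5132·K_p = 50.
K_p = (50 − 1)/0.5132 = 95.5.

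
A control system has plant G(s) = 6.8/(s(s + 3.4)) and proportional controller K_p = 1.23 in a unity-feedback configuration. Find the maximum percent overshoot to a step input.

The closed-loop denominator s² + 3.4s + 8.364 gives ω_n = √8.364 = 2.892 and ζ = 3.4/(2ω_n) = 0.5878.
%OS = 100·exp(−πζ/√(1−ζ²)) = 100·exp(−π·0.5878/√0.6545) = 10.2%.

10.2%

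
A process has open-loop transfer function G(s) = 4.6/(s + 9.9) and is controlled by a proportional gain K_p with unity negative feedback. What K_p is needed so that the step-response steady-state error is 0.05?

Steady-state error for a unit step on this type-0 loop is 1/(1 + K_p·G(0)).
G(0) = 0.4646. Require 1/(1 + K_p·0.4646) = 0.05, so 1 + 0.4646·K_p = 20.
K_p = (20 − 1)/0.4646 = 40.9.

K_p = 40.9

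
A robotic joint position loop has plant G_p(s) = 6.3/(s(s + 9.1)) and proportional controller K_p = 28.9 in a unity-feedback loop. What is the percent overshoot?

The closed-loop denominator s² + 9.1s + 182.1 gives ω_n = √182.1 = 13.49 and ζ = 9.1/(2ω_n) = 0.3372.
%OS = 100·exp(−πζ/√(1−ζ²)) = 100·exp(−π·0.3372/√0.8863) = 32.5%.

32.5%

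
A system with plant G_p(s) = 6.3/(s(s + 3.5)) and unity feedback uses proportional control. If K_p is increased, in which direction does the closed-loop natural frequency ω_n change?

ω_n = √(6.3·K_p), which grows with K_p.

increase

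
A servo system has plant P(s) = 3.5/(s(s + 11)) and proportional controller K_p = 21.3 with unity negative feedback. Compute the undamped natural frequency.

With unity feedback the closed-loop characteristic equation is s² + 11s + 21.3·3.5 = s² + 11s + 74.55 = 0.
So ω_n² = 74.55 ⇒ ω_n = 8.634 rad/s, and ζ = 11/(2ω_n) = 0.637.

ω_n = 8.63 rad/s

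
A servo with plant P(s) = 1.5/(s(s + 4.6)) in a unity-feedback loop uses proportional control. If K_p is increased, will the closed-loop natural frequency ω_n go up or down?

increase

ω_n = √(1.5·K_p), which grows with K_p.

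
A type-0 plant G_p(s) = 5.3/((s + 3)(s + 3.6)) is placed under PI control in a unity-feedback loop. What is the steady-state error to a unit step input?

The PI controller's integrator makes the forward path type 1, so e_ss to a step is zero.

0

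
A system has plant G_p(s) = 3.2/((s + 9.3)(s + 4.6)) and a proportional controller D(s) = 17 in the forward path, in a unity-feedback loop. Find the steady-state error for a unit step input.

The loop is type 0. Static position error constant K_pos = D(0)·G_p(0) = 17·0.0748 = 1.272.
Steady-state error to a unit step: e_ss = 1/(1+K_pos) = 1/2.272 = 0.44.

0.44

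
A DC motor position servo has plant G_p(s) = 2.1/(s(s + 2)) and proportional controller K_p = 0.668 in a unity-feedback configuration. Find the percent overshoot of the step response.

0.708%

From 1 + K_pG_p(s) = 0: s² + 2s + 1.403 = 0 ⇒ ω_n = 1.184, ζ = 0.8443.
%OS = 100·exp(−πζ/√(1−ζ²)) = 100·exp(−π·0.8443/√0.2871) = 0.708%.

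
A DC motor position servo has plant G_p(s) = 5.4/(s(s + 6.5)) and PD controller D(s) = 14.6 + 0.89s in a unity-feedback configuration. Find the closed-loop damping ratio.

ζ = 0.637

Forward path: (14.6 + 0.89s)·5.4/(s(s+6.5)). The closed-loop characteristic equation is s² + (6.5 + 5.4·0.89)s + 5.4·14.6 = 0.
That is s² + 11.31s + 78.84 = 0, so ω_n = 8.879 rad/s and ζ = 11.31/(2·8.879) = 0.6367.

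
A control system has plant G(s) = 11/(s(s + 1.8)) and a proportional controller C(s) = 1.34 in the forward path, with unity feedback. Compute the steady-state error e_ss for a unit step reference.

0

The open loop C(s)G(s) has a pole at the origin (type 1), so the static position error constant is infinite and e_ss = 1/(1+∞) = 0.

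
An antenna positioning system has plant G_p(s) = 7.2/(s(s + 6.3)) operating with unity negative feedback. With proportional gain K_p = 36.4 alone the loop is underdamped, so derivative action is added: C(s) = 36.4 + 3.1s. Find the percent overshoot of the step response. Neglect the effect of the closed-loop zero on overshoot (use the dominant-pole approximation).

0.264%

Forward path: (36.4 + 3.1s)·7.2/(s(s+6.3)). The closed-loop characteristic equation is s² + (6.3 + 7.2·3.1)s + 7.2·36.4 = 0.
That is s² + 28.62s + 262.1 = 0, so ω_n = 16.19 rad/s and ζ = 28.62/(2·16.19) = 0.8839.
%OS = 100·exp(−πζ/√(1−ζ²)) = 0.264%.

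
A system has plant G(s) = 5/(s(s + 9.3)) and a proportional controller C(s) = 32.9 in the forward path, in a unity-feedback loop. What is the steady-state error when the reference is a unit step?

The open loop C(s)G(s) has a pole at the origin (type 1), so the static position error constant is infinite and e_ss = 1/(1+∞) = 0.

0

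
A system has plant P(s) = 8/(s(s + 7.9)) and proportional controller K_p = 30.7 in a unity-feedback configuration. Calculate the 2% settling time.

From 1 + K_pP(s) = 0: s² + 7.9s + 245.6 = 0 ⇒ ω_n = 15.67, ζ = 0.252.
2% settling time T_s ≈ 4/(ζω_n) = 4/3.95 = 1.01 s.

T_s ≈ 1.01 s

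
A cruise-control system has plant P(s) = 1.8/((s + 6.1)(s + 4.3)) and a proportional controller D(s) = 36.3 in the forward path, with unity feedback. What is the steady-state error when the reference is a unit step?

The loop is type 0. Static position error constant K_pos = D(0)·P(0) = 36.3·0.06862 = 2.491.
Steady-state error to a unit step: e_ss = 1/(1+K_pos) = 1/3.491 = 0.286.

0.286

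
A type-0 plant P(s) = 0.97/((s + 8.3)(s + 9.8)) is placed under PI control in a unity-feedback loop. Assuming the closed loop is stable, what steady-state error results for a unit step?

0

The PI controller's integrator makes the forward path type 1, so e_ss to a step is zero.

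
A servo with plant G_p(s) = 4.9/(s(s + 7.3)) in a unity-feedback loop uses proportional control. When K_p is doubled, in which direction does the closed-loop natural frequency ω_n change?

ω_n = √(4.9·K_p), which grows with K_p.

increase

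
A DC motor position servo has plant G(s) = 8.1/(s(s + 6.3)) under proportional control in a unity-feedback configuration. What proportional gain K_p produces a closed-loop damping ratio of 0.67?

Closed-loop characteristic equation: s² + 6.3s + K_p·8.1 = 0.
So ω_n = √(8.1K_p) and 2ζω_n = 6.3, giving ζ = 6.3/(2√(8.1K_p)).
Setting ζ = 0.67: √(8.1K_p) = 6.3/(2·0.67) = 4.701, so K_p = 22.1/8.1 = 2.73.

K_p = 2.73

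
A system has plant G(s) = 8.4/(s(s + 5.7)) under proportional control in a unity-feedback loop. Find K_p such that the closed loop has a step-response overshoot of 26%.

K_p = 6.23

From %OS = 100·exp(−πζ/√(1−ζ²)) = 26%, ζ = −ln(0.26)/√(π²+ln²(0.26)) = 0.3941.
Characteristic equation s² + 5.7s + 8.4K_p = 0 gives ζ = 5.7/(2√(8.4K_p)).
Setting ζ = 0.3941: √(8.4K_p) = 5.7/(2·0.3941) = 7.232, so K_p = 52.3/8.4 = 6.23.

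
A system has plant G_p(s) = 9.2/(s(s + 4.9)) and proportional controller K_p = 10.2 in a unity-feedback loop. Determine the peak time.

T_p = 0.335 s

Closed-loop characteristic equation: s² + 4.9s + 93.84 = 0, so ω_n = 9.687 rad/s and ζ = 4.9/(2·9.687) = 0.2529.
Damped frequency ω_d = ω_n√(1−ζ²) = 9.372 rad/s, so peak time T_p = π/ω_d = 0.335 s.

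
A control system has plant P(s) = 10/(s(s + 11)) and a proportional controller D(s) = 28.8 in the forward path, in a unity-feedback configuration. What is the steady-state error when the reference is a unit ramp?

0.0382

The loop has one pole at the origin (type 1). Velocity error constant K_v = lim_{s→0} s·D(s)P(s) = 28.8·10/11 = 26.18.
Steady-state error to a unit ramp: e_ss = 1/K_v = 0.0382.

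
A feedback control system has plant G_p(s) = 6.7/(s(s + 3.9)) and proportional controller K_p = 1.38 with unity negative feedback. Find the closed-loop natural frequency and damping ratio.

1 + K_p·G_p(s) = 0 gives s² + 3.9s + 9.246 = 0.
Matching s² + 2ζω_n s + ω_n²: ω_n = √9.246 = 3.041 rad/s and 2ζω_n = 3.9, so ζ = 3.9/(2·3.041) = 0.641.

ω_n = 3.04 rad/s, ζ = 0.641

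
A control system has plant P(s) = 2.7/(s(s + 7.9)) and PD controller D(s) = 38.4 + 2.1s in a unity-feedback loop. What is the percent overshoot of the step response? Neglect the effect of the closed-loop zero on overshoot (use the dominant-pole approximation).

6.04%

Forward path: (38.4 + 2.1s)·2.7/(s(s+7.9)). The closed-loop characteristic equation is s² + (7.9 + 2.7·2.1)s + 2.7·38.4 = 0.
That is s² + 13.57s + 103.7 = 0, so ω_n = 10.18 rad/s and ζ = 13.57/(2·10.18) = 0.6663.
%OS = 100·exp(−πζ/√(1−ζ²)) = 6.04%.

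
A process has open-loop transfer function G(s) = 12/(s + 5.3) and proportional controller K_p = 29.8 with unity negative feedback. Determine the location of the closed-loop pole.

s = -362.9

Closed-loop transfer function: T(s) = K_p·G(s)/(1 + K_p·G(s)) = 357.6/(s + 5.3 + 357.6) = 357.6/(s + 362.9).
The closed-loop pole is at s = −362.9.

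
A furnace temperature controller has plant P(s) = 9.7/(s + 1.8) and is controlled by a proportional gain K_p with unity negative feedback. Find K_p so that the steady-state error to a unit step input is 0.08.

K_p = 2.13

For a type-0 loop with proportional control, e_ss = 1/(1 + K_p·P(0)).
P(0) = 5.389. Require 1/(1 + K_p·5.389) = 0.08, so 1 + 5.389·K_p = 12.5.
K_p = (12.5 − 1)/5.389 = 2.13.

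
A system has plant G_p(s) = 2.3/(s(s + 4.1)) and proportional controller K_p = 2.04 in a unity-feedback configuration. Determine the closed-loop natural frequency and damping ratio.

ω_n = 2.17 rad/s, ζ = 0.946

1 + K_p·G_p(s) = 0 gives s² + 4.1s + 4.692 = 0.
Matching s² + 2ζω_n s + ω_n²: ω_n = √4.692 = 2.166 rad/s and 2ζω_n = 4.1, so ζ = 4.1/(2·2.166) = 0.946.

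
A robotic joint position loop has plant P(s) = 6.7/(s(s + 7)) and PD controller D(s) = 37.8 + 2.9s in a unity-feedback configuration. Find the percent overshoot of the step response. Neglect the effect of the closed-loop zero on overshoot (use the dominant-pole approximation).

0.926%

Forward path: (37.8 + 2.9s)·6.7/(s(s+7)). The closed-loop characteristic equation is s² + (7 + 6.7·2.9)s + 6.7·37.8 = 0.
That is s² + 26.43s + 253.3 = 0, so ω_n = 15.91 rad/s and ζ = 26.43/(2·15.91) = 0.8304.
%OS = 100·exp(−πζ/√(1−ζ²)) = 0.926%.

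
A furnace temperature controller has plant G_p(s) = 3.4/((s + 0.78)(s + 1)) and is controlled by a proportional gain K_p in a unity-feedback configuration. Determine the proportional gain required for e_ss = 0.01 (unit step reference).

K_p = 22.7

The loop is type 0, so e_ss(step) = 1/(1 + K_pos) with K_pos = K_p·G_p(0).
G_p(0) = 4.359. Require 1/(1 + K_p·4.359) = 0.01, so 1 + 4.359·K_p = 100.
K_p = (100 − 1)/4.359 = 22.7.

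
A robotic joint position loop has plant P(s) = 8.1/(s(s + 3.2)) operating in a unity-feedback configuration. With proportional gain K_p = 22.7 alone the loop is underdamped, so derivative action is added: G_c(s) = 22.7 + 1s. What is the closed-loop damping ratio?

ζ = 0.417

Forward path: (22.7 + 1s)·8.1/(s(s+3.2)). The closed-loop characteristic equation is s² + (3.2 + 8.1·1)s + 8.1·22.7 = 0.
That is s² + 11.3s + 183.9 = 0, so ω_n = 13.56 rad/s and ζ = 11.3/(2·13.56) = 0.4167.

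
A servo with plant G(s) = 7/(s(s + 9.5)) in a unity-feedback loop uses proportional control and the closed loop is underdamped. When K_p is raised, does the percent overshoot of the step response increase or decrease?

increase

Characteristic equation s² + 9.5s + K_p·7 = 0: raising K_p raises ω_n while 2ζω_n = 9.5 is fixed, so ζ falls and overshoot grows.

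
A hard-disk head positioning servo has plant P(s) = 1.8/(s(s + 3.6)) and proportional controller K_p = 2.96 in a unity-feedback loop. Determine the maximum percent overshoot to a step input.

2%

The closed-loop denominator s² + 3.6s + 5.328 gives ω_n = √5.328 = 2.308 and ζ = 3.6/(2ω_n) = 0.7798.
%OS = 100·exp(−πζ/√(1−ζ²)) = 100·exp(−π·0.7798/√0.3919) = 2%.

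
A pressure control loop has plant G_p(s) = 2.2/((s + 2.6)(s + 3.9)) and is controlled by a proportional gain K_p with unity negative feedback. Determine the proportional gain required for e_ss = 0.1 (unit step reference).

Steady-state error for a unit step on this type-0 loop is 1/(1 + K_p·G_p(0)).
G_p(0) = 0.217. Require 1/(1 + K_p·0.217) = 0.1, so 1 + 0.217·K_p = 10.
K_p = (10 − 1)/0.217 = 41.5.

K_p = 41.5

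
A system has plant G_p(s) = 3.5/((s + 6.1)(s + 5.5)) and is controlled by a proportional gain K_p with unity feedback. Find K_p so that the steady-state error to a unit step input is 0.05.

K_p = 182

Steady-state error for a unit step on this type-0 loop is 1/(1 + K_p·G_p(0)).
G_p(0) = 0.1043. Require 1/(1 + K_p·0.1043) = 0.05, so 1 + 0.1043·K_p = 20.
K_p = (20 − 1)/0.1043 = 182.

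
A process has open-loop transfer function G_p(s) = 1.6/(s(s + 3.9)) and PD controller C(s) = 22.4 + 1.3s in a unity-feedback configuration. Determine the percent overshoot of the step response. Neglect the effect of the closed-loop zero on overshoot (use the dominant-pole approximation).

16.3%

Forward path: (22.4 + 1.3s)·1.6/(s(s+3.9)). The closed-loop characteristic equation is s² + (3.9 + 1.6·1.3)s + 1.6·22.4 = 0.
That is s² + 5.98s + 35.84 = 0, so ω_n = 5.987 rad/s and ζ = 5.98/(2·5.987) = 0.4994.
%OS = 100·exp(−πζ/√(1−ζ²)) = 16.3%.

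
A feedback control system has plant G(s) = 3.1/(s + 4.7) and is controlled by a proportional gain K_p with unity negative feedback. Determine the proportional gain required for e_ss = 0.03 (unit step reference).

K_p = 49

Steady-state error for a unit step on this type-0 loop is 1/(1 + K_p·G(0)).
G(0) = 0.6596. Require 1/(1 + K_p·0.6596) = 0.03, so 1 + 0.6596·K_p = 33.33.
K_p = (33.33 − 1)/0.6596 = 49.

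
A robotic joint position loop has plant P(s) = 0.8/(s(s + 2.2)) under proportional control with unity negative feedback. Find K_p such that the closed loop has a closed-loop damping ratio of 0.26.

K_p = 22.4

Closed-loop characteristic equation: s² + 2.2s + K_p·0.8 = 0.
So ω_n = √(0.8K_p) and 2ζω_n = 2.2, giving ζ = 2.2/(2√(0.8K_p)).
Setting ζ = 0.26: √(0.8K_p) = 2.2/(2·0.26) = 4.231, so K_p = 17.9/0.8 = 22.4.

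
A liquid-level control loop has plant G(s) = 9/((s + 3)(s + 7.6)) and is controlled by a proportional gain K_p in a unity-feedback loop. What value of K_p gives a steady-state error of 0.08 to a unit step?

The loop is type 0, so e_ss(step) = 1/(1 + K_pos) with K_pos = K_p·G(0).
G(0) = 0.3947. Require 1/(1 + K_p·0.3947) = 0.08, so 1 + 0.3947·K_p = 12.5.
K_p = (12.5 − 1)/0.3947 = 29.1.

K_p = 29.1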